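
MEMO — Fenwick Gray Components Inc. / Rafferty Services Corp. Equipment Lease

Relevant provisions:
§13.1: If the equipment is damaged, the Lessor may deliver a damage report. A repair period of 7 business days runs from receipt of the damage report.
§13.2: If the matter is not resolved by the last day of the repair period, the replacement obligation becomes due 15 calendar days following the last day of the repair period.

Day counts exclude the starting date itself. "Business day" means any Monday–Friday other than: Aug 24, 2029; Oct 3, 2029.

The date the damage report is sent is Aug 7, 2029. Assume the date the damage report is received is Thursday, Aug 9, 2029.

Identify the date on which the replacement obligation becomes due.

The last day of the repair period: 7 business days after Thursday, Aug 9, 2029, skipping weekends — Aug 10, Aug 13, Aug 14, Aug 15, Aug 16, Aug 17, Aug 20 — lands on Monday, Aug 20, 2029.
Adding 15 calendar days to Aug 20, 2029 gives Sep 4, 2029, which is the date on which the replacement obligation becomes due.

Sep 4, 2029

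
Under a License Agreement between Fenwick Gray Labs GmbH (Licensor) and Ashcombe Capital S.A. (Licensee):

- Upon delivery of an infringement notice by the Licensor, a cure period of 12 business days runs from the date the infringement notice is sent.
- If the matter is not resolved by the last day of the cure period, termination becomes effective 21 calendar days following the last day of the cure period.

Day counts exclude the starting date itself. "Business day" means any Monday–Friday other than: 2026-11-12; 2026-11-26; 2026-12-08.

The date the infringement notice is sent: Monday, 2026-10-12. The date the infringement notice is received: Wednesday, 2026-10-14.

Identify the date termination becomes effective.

From Monday, 2026-10-12, 12 business days (Oct 13, Oct 14, Oct 15, Oct 16, …, Oct 26, Oct 27, Oct 28, skipping weekends) brings us to Wednesday, 2026-10-28, which is the last day of the cure period.
The date termination becomes effective: 2026-10-28 + 21 days = 2026-11-18.

2026-11-18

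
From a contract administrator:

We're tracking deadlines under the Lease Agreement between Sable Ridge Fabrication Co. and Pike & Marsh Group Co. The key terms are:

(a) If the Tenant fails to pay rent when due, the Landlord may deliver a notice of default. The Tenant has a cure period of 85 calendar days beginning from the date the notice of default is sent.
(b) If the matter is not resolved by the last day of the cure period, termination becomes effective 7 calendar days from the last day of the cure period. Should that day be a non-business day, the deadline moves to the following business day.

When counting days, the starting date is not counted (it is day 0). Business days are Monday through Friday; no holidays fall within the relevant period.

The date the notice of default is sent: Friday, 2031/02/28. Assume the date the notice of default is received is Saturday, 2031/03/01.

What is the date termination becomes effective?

Adding 85 calendar days to 2031/02/28 gives 2031/05/24, which is the last day of the cure period.
The date termination becomes effective: 2031/05/24 + 7 days = 2031/05/31. That falls on a Saturday, so it rolls to the next business day, Monday, 2031/06/02.

2031/06/02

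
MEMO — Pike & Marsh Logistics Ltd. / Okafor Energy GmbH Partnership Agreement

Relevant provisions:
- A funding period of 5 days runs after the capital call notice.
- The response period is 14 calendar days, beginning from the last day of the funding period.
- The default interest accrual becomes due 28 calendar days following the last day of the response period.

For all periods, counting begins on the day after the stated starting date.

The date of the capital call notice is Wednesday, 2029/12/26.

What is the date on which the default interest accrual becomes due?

The last day of the funding period: 2029/12/26 + 5 days = 2029/12/31.
Adding 14 calendar days to 2029/12/31 gives 2030/01/14, which is the last day of the response period.
The date on which the default interest accrual becomes due: 28 calendar days after 2030/01/14 is 2030/02/11.

2030/02/11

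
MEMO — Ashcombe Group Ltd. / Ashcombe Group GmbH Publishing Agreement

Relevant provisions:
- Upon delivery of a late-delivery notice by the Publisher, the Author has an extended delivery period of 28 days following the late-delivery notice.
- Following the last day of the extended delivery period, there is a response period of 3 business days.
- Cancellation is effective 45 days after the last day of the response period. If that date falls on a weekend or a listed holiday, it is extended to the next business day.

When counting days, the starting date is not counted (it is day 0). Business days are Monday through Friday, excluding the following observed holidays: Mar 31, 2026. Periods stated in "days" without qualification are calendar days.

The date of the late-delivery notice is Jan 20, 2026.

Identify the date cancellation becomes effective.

Adding 28 calendar days to Jan 20, 2026 gives Feb 17, 2026, which is the last day of the extended delivery period.
From Tuesday, Feb 17, 2026, 3 business days (Feb 18, Feb 19, Feb 20, skipping weekends) brings us to Friday, Feb 20, 2026, which is the last day of the response period.
The date cancellation becomes effective: Feb 20, 2026 + 45 days = Apr 6, 2026. Apr 6, 2026 is a Monday and is not a listed holiday, so no roll-forward applies.

Apr 6, 2026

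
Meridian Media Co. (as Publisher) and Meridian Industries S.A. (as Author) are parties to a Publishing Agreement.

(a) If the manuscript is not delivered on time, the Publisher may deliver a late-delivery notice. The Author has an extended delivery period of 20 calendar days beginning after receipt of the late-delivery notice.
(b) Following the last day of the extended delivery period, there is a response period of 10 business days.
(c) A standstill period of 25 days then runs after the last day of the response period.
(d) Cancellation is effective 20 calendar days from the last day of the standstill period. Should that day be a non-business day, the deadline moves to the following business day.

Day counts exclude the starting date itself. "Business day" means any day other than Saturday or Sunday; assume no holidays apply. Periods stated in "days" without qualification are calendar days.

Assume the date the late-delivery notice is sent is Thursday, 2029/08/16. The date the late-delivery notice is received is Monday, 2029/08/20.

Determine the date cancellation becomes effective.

The last day of the extended delivery period: 20 calendar days after 2029/08/20 is 2029/09/09.
The last day of the response period: 10 business days after Sunday, 2029/09/09, skipping weekends — Sep 10, Sep 11, Sep 12, Sep 13, Sep 14, Sep 17, Sep 18, Sep 19, Sep 20, Sep 21 — lands on Friday, 2029/09/21.
The last day of the standstill period: 25 calendar days after 2029/09/21 is 2029/10/16.
The date cancellation becomes effective: 2029/10/16 + 20 days = 2029/11/05. 2029/11/05 is a Monday, so no roll-forward applies.

2029/11/05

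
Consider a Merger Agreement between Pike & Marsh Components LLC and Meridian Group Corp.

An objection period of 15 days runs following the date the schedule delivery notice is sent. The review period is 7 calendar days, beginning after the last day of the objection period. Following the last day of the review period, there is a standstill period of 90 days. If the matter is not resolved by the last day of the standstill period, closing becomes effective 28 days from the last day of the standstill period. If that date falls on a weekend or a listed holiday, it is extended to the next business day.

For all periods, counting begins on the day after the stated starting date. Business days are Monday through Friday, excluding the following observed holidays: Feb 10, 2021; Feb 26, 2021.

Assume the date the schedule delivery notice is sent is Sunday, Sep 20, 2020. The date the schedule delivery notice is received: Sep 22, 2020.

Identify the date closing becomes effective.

The last day of the objection period: Sep 20, 2020 + 15 days = Oct 5, 2020.
Adding 7 calendar days to Oct 5, 2020 gives Oct 12, 2020, which is the last day of the review period.
Adding 90 calendar days to Oct 12, 2020 gives Jan 10, 2021, which is the last day of the standstill period.
Adding 28 calendar days to Jan 10, 2021 gives Feb 7, 2021, which is the date closing becomes effective. That falls on a Sunday, so it rolls to the next business day, Monday, Feb 8, 2021.

Feb 8, 2021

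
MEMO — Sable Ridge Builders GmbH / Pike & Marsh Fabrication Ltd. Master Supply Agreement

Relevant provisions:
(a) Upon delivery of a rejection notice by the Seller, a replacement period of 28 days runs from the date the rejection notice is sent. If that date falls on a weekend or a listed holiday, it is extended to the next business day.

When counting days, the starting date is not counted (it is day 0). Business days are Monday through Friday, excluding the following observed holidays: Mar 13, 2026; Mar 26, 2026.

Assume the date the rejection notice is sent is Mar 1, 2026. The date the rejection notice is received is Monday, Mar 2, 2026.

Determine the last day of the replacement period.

Adding 28 calendar days to Mar 1, 2026 gives Mar 29, 2026, which is the last day of the replacement period. That falls on a Sunday, so it rolls to the next business day, Monday, Mar 30, 2026.

Mar 30, 2026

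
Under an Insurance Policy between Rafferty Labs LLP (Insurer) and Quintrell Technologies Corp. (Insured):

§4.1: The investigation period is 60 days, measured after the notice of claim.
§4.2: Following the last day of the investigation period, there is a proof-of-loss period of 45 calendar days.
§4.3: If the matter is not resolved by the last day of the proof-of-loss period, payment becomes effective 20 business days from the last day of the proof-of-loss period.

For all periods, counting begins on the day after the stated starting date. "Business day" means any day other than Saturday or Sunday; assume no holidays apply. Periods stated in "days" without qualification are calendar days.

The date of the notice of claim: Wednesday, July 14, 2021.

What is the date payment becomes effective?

November 24, 2021

Adding 60 calendar days to July 14, 2021 gives September 12, 2021, which is the last day of the investigation period.
Adding 45 calendar days to September 12, 2021 gives October 27, 2021, which is the last day of the proof-of-loss period.
The date payment becomes effective: counting 20 business days from Wednesday, October 27, 2021 (Oct 28, Oct 29, Nov 1, Nov 2, …, Nov 22, Nov 23, Nov 24, skipping weekends) reaches Wednesday, November 24, 2021.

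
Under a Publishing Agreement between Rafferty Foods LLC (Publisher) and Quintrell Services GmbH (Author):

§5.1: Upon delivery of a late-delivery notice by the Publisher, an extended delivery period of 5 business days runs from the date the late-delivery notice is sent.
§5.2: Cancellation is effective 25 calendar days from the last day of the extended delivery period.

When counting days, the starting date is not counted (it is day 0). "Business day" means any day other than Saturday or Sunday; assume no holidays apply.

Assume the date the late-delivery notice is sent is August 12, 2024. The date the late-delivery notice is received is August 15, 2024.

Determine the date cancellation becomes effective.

The last day of the extended delivery period: 5 business days after Monday, August 12, 2024, skipping weekends — Aug 13, Aug 14, Aug 15, Aug 16, Aug 19 — lands on Monday, August 19, 2024.
Adding 25 calendar days to August 19, 2024 gives September 13, 2024, which is the date cancellation becomes effective.

September 13, 2024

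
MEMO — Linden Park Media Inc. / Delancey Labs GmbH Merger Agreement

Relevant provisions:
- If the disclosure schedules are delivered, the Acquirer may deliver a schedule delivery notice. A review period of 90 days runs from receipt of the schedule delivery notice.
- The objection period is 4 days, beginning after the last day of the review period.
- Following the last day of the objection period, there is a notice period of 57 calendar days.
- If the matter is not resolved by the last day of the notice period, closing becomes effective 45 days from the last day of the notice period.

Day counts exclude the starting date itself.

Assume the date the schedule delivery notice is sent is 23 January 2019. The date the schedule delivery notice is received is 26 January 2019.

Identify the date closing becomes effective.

The last day of the review period: 26 January 2019 + 90 days = 26 April 2019.
The last day of the objection period: 4 calendar days after 26 April 2019 is 30 April 2019.
Adding 57 calendar days to 30 April 2019 gives 26 June 2019, which is the last day of the notice period.
Adding 45 calendar days to 26 June 2019 gives 10 August 2019, which is the date closing becomes effective.

10 August 2019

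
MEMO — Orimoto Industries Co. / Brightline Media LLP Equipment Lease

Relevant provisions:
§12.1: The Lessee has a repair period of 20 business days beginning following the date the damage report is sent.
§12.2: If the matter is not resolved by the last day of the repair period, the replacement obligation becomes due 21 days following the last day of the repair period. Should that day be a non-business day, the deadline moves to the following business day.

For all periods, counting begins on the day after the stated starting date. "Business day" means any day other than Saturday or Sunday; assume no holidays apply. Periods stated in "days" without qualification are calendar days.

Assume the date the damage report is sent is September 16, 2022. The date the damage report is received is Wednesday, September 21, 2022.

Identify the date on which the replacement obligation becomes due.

November 4, 2022

The last day of the repair period: counting 20 business days from Friday, September 16, 2022 (Sep 19, Sep 20, Sep 21, Sep 22, …, Oct 12, Oct 13, Oct 14, skipping weekends) reaches Friday, October 14, 2022.
The date on which the replacement obligation becomes due: October 14, 2022 + 21 days = November 4, 2022. November 4, 2022 is a Friday, so no roll-forward applies.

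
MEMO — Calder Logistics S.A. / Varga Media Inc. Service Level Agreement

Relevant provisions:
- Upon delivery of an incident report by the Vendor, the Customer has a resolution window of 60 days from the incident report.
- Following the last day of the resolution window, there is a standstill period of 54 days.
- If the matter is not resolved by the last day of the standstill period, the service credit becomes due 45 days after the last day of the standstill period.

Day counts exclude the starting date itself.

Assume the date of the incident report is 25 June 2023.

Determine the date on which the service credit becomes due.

1 December 2023

Adding 60 calendar days to 25 June 2023 gives 24 August 2023, which is the last day of the resolution window.
The last day of the standstill period: 54 calendar days after 24 August 2023 is 17 October 2023.
The date on which the service credit becomes due: 17 October 2023 + 45 days = 1 December 2023.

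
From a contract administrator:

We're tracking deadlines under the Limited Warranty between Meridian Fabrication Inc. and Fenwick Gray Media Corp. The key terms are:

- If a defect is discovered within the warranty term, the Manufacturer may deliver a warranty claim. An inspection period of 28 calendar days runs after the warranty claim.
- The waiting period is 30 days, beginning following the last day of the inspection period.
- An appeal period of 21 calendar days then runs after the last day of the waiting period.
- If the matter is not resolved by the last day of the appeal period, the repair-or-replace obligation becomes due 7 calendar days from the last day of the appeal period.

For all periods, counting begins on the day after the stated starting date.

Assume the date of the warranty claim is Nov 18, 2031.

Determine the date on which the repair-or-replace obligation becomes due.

The last day of the inspection period: 28 calendar days after Nov 18, 2031 is Dec 16, 2031.
The last day of the waiting period: Dec 16, 2031 + 30 days = Jan 15, 2032.
The last day of the appeal period: Jan 15, 2032 + 21 days = Feb 5, 2032.
The date on which the repair-or-replace obligation becomes due: 7 calendar days after Feb 5, 2032 is Feb 12, 2032.

Feb 12, 2032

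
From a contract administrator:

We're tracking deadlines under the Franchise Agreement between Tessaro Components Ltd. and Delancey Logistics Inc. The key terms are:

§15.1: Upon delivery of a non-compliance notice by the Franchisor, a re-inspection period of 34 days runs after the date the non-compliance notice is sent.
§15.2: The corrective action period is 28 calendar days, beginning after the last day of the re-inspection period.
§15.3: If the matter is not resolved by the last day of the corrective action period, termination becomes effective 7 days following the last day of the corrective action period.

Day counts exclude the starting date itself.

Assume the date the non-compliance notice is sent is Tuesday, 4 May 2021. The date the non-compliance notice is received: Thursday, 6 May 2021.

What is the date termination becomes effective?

The last day of the re-inspection period: 4 May 2021 + 34 days = 7 June 2021.
The last day of the corrective action period: 7 June 2021 + 28 days = 5 July 2021.
Adding 7 calendar days to 5 July 2021 gives 12 July 2021, which is the date termination becomes effective.

12 July 2021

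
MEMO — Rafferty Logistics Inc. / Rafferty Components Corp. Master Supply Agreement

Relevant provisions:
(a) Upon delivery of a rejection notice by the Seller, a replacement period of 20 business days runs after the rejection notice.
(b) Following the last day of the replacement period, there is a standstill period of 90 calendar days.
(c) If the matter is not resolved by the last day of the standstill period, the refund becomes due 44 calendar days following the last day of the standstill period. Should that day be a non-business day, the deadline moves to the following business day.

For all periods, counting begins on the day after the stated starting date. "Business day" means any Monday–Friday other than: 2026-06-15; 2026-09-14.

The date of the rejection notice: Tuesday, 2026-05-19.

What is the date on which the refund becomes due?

The last day of the replacement period: 20 business days after Tuesday, 2026-05-19, skipping weekends and the listed holiday on Jun 15 — May 20, May 21, May 22, May 25, …, Jun 12, Jun 16, Jun 17 — lands on Wednesday, 2026-06-17.
The last day of the standstill period: 90 calendar days after 2026-06-17 is 2026-09-15.
The date on which the refund becomes due: 2026-09-15 + 44 days = 2026-10-29. 2026-10-29 is a Thursday and is not a listed holiday, so no roll-forward applies.

2026-10-29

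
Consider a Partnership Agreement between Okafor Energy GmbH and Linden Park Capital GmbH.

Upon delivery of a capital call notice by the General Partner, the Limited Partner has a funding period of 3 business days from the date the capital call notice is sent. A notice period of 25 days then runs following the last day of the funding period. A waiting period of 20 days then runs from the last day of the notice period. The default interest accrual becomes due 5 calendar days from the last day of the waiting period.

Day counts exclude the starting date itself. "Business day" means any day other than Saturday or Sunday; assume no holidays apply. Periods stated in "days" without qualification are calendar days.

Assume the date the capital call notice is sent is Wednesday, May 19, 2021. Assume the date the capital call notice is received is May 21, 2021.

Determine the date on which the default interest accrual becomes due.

From Wednesday, May 19, 2021, 3 business days (May 20, May 21, May 24, skipping weekends) brings us to Monday, May 24, 2021, which is the last day of the funding period.
Adding 25 calendar days to May 24, 2021 gives June 18, 2021, which is the last day of the notice period.
The last day of the waiting period: June 18, 2021 + 20 days = July 8, 2021.
The date on which the default interest accrual becomes due: 5 calendar days after July 8, 2021 is July 13, 2021.

July 13, 2021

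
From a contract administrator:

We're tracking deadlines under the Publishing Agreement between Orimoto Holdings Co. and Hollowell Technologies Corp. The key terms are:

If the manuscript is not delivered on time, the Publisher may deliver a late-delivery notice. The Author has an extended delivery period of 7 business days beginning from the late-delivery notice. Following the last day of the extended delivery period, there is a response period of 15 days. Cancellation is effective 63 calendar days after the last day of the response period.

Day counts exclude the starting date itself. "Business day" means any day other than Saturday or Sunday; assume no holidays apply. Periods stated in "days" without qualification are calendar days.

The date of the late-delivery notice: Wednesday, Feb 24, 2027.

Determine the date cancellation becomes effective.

May 22, 2027

The last day of the extended delivery period: counting 7 business days from Wednesday, Feb 24, 2027 (Feb 25, Feb 26, Mar 1, Mar 2, Mar 3, Mar 4, Mar 5, skipping weekends) reaches Friday, Mar 5, 2027.
The last day of the response period: Mar 5, 2027 + 15 days = Mar 20, 2027.
The date cancellation becomes effective: 63 calendar days after Mar 20, 2027 is May 22, 2027.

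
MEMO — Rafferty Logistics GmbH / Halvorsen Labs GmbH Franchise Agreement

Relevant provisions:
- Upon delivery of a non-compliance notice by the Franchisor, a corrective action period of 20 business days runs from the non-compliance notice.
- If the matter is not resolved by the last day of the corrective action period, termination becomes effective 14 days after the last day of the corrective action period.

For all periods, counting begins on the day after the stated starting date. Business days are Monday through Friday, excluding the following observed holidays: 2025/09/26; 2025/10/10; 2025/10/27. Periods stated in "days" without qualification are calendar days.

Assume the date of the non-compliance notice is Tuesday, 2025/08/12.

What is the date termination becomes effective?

2025/09/23

From Tuesday, 2025/08/12, 20 business days (Aug 13, Aug 14, Aug 15, Aug 18, …, Sep 5, Sep 8, Sep 9, skipping weekends) brings us to Tuesday, 2025/09/09, which is the last day of the corrective action period.
The date termination becomes effective: 14 calendar days after 2025/09/09 is 2025/09/23.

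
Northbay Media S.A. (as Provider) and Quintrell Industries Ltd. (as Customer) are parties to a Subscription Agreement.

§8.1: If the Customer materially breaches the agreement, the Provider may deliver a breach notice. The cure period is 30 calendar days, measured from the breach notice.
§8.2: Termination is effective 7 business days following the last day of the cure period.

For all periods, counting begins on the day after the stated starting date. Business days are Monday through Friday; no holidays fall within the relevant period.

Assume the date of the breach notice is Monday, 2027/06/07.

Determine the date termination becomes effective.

The last day of the cure period: 30 calendar days after 2027/06/07 is 2027/07/07.
The date termination becomes effective: 7 business days after Wednesday, 2027/07/07, skipping weekends — Jul 8, Jul 9, Jul 12, Jul 13, Jul 14, Jul 15, Jul 16 — lands on Friday, 2027/07/16.

2027/07/16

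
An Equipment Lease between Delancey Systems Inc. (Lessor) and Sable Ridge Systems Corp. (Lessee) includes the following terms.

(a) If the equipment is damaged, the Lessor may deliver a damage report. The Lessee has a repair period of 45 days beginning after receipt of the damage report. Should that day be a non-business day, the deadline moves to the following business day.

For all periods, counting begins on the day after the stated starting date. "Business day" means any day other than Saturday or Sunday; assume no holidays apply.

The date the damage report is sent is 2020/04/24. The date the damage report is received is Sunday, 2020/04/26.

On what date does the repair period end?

2020/06/10

The last day of the repair period: 2020/04/26 + 45 days = 2020/06/10. 2020/06/10 is a Wednesday, so no roll-forward applies.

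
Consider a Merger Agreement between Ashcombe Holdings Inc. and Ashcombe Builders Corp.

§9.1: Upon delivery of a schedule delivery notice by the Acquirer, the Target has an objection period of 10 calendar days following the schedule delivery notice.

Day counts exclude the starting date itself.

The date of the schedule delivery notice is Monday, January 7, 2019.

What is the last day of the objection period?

Adding 10 calendar days to January 7, 2019 gives January 17, 2019, which is the last day of the objection period.

January 17, 2019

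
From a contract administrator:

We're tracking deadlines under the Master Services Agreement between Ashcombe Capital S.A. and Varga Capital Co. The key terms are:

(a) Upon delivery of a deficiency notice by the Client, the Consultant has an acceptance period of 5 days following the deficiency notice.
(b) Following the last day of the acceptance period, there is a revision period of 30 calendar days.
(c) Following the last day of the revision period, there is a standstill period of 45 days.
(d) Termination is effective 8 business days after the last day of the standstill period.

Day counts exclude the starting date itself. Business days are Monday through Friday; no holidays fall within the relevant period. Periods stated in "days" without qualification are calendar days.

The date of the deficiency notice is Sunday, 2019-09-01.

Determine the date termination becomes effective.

2019-12-02

Adding 5 calendar days to 2019-09-01 gives 2019-09-06, which is the last day of the acceptance period.
The last day of the revision period: 30 calendar days after 2019-09-06 is 2019-10-06.
The last day of the standstill period: 45 calendar days after 2019-10-06 is 2019-11-20.
From Wednesday, 2019-11-20, 8 business days (Nov 21, Nov 22, Nov 25, Nov 26, Nov 27, Nov 28, Nov 29, Dec 2, skipping weekends) brings us to Monday, 2019-12-02, which is the date termination becomes effective.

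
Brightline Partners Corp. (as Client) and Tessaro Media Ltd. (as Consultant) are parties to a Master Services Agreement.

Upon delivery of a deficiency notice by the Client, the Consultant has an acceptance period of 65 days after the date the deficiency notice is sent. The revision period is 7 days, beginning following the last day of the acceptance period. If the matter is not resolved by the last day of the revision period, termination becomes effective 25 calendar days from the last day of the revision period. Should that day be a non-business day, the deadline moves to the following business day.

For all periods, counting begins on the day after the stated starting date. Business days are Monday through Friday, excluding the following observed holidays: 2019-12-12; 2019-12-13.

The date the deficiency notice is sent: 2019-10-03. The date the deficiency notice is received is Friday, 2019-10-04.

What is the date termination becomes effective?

The last day of the acceptance period: 65 calendar days after 2019-10-03 is 2019-12-07.
Adding 7 calendar days to 2019-12-07 gives 2019-12-14, which is the last day of the revision period.
The date termination becomes effective: 2019-12-14 + 25 days = 2020-01-08. 2020-01-08 is a Wednesday and is not a listed holiday, so no roll-forward applies.

2020-01-08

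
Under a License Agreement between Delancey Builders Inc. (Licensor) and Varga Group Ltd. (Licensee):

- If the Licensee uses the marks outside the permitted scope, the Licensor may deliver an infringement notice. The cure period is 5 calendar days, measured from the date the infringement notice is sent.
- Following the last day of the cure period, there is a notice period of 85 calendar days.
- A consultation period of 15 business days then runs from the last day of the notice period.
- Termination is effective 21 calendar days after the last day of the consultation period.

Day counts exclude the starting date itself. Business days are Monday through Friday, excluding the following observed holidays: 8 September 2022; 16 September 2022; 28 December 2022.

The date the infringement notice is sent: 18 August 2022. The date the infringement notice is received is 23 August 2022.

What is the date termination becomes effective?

The last day of the cure period: 18 August 2022 + 5 days = 23 August 2022.
The last day of the notice period: 23 August 2022 + 85 days = 16 November 2022.
From Wednesday, 16 November 2022, 15 business days (Nov 17, Nov 18, Nov 21, Nov 22, …, Dec 5, Dec 6, Dec 7, skipping weekends) brings us to Wednesday, 7 December 2022, which is the last day of the consultation period.
The date termination becomes effective: 21 calendar days after 7 December 2022 is 28 December 2022.

28 December 2022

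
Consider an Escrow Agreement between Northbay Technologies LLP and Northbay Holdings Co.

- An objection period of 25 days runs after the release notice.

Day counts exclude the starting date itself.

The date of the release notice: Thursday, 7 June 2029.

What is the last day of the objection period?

2 July 2029

Adding 25 calendar days to 7 June 2029 gives 2 July 2029, which is the last day of the objection period.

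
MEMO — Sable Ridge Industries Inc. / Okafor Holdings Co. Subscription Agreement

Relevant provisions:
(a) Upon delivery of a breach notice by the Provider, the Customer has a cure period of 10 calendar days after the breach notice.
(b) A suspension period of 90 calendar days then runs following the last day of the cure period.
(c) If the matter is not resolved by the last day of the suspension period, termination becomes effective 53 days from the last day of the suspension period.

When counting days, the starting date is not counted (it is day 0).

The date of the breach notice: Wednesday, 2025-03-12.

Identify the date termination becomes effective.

Adding 10 calendar days to 2025-03-12 gives 2025-03-22, which is the last day of the cure period.
The last day of the suspension period: 90 calendar days after 2025-03-22 is 2025-06-20.
The date termination becomes effective: 2025-06-20 + 53 days = 2025-08-12.

2025-08-12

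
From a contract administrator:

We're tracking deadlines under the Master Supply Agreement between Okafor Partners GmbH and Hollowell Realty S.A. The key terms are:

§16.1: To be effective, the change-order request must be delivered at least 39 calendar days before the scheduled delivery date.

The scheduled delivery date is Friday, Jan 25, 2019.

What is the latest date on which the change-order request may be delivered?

Dec 17, 2018

Jan 25, 2019 minus 39 days is Dec 17, 2018.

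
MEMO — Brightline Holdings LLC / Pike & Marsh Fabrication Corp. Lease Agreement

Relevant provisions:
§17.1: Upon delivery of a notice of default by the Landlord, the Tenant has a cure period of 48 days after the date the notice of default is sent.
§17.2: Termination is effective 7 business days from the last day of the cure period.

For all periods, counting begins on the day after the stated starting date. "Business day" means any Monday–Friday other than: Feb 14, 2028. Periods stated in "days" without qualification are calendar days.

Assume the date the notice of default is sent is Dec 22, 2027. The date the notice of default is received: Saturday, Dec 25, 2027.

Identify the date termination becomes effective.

The last day of the cure period: Dec 22, 2027 + 48 days = Feb 8, 2028.
The date termination becomes effective: counting 7 business days from Tuesday, Feb 8, 2028 (Feb 9, Feb 10, Feb 11, Feb 15, Feb 16, Feb 17, Feb 18, skipping weekends and the listed holiday on Feb 14) reaches Friday, Feb 18, 2028.

Feb 18, 2028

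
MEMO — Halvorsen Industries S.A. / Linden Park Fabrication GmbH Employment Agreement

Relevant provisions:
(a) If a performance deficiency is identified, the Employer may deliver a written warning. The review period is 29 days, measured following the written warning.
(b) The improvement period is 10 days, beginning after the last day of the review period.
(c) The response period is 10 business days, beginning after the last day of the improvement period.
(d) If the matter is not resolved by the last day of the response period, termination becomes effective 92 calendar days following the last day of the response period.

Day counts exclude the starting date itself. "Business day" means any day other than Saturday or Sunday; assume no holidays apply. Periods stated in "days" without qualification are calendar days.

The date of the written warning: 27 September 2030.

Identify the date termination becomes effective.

The last day of the review period: 27 September 2030 + 29 days = 26 October 2030.
The last day of the improvement period: 26 October 2030 + 10 days = 5 November 2030.
The last day of the response period: counting 10 business days from Tuesday, 5 November 2030 (Nov 6, Nov 7, Nov 8, Nov 11, Nov 12, Nov 13, Nov 14, Nov 15, Nov 18, Nov 19, skipping weekends) reaches Tuesday, 19 November 2030.
Adding 92 calendar days to 19 November 2030 gives 19 February 2031, which is the date termination becomes effective.

19 February 2031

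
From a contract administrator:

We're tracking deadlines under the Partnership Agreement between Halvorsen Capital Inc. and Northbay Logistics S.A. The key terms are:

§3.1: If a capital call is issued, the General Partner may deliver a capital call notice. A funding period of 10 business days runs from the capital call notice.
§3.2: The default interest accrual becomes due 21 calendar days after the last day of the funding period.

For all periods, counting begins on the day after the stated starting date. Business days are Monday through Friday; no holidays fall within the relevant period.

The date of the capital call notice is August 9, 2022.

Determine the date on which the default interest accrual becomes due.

From Tuesday, August 9, 2022, 10 business days (Aug 10, Aug 11, Aug 12, Aug 15, Aug 16, Aug 17, Aug 18, Aug 19, Aug 22, Aug 23, skipping weekends) brings us to Tuesday, August 23, 2022, which is the last day of the funding period.
Adding 21 calendar days to August 23, 2022 gives September 13, 2022, which is the date on which the default interest accrual becomes due.

September 13, 2022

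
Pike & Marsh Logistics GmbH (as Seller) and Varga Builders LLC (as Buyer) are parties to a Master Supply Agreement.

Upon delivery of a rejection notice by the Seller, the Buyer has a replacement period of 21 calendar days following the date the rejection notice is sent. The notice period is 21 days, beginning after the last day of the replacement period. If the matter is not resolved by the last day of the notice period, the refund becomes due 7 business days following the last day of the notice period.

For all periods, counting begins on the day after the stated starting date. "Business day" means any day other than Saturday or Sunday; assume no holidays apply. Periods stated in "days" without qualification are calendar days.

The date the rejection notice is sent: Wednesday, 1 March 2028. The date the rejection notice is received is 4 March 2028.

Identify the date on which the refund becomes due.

21 April 2028

The last day of the replacement period: 21 calendar days after 1 March 2028 is 22 March 2028.
Adding 21 calendar days to 22 March 2028 gives 12 April 2028, which is the last day of the notice period.
The date on which the refund becomes due: counting 7 business days from Wednesday, 12 April 2028 (Apr 13, Apr 14, Apr 17, Apr 18, Apr 19, Apr 20, Apr 21, skipping weekends) reaches Friday, 21 April 2028.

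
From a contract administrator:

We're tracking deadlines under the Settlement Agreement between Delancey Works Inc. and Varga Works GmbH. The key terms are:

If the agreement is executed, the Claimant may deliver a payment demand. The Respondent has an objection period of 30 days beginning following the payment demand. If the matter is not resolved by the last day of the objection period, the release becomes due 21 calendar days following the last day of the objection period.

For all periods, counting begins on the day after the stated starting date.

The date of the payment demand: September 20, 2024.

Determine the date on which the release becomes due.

Adding 30 calendar days to September 20, 2024 gives October 20, 2024, which is the last day of the objection period.
Adding 21 calendar days to October 20, 2024 gives November 10, 2024, which is the date on which the release becomes due.

November 10, 2024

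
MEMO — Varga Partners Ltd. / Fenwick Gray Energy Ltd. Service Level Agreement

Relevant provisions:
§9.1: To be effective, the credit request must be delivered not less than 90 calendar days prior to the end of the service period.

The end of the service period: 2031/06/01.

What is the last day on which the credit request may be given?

2031/06/01 minus 90 days is 2031/03/03.

2031/03/03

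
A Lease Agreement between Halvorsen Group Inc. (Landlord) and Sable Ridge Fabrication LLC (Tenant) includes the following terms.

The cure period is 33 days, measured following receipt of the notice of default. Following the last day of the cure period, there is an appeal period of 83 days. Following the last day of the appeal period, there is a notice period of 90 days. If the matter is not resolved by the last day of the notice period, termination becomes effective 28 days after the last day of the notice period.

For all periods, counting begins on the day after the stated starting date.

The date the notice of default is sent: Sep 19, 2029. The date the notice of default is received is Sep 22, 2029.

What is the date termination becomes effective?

May 14, 2030

The last day of the cure period: Sep 22, 2029 + 33 days = Oct 25, 2029.
The last day of the appeal period: 83 calendar days after Oct 25, 2029 is Jan 16, 2030.
Adding 90 calendar days to Jan 16, 2030 gives Apr 16, 2030, which is the last day of the notice period.
The date termination becomes effective: Apr 16, 2030 + 28 days = May 14, 2030.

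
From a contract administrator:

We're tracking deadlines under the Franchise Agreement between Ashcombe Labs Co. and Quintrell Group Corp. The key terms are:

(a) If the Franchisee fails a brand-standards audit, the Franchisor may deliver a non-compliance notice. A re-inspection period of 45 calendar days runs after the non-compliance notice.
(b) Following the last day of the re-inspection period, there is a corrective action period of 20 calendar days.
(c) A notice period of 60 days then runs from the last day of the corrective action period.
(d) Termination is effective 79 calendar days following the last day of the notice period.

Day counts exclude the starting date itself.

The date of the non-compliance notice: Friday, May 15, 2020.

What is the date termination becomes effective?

The last day of the re-inspection period: 45 calendar days after May 15, 2020 is Jun 29, 2020.
The last day of the corrective action period: 20 calendar days after Jun 29, 2020 is Jul 19, 2020.
The last day of the notice period: 60 calendar days after Jul 19, 2020 is Sep 17, 2020.
The date termination becomes effective: 79 calendar days after Sep 17, 2020 is Dec 5, 2020.

Dec 5, 2020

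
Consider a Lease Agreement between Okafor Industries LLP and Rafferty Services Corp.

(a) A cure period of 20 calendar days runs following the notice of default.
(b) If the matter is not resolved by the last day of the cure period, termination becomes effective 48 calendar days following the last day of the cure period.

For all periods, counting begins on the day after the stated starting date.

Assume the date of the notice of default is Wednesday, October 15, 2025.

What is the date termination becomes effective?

December 22, 2025

The last day of the cure period: 20 calendar days after October 15, 2025 is November 4, 2025.
The date termination becomes effective: November 4, 2025 + 48 days = December 22, 2025.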